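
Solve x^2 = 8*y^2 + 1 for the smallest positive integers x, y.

First expand sqrt(8) as a continued fraction. With x_i = (sqrt(8) + m_i)/d_i and (m_0, d_0) = (0, 1): a_0 = floor(sqrt(8)) = 2, since 2^2 = 4 <= 8 < 9 = 3^2.
Iterate m_{i+1} = d_i*a_i - m_i, d_{i+1} = (8 - m_{i+1}^2)/d_i, a_{i+1} = floor((a_0 + m_{i+1})/d_{i+1}):
  m_1 = 1*2 - 0 = 2, d_1 = (8 - 2^2)/1 = 4/1 = 4, a_1 = floor((2 + 2)/4) = 1.
  m_2 = 4*1 - 2 = 2, d_2 = (8 - 2^2)/4 = 4/4 = 1, a_2 = floor((2 + 2)/1) = 4.
  m_3 = 1*4 - 2 = 2, d_3 = (8 - 2^2)/1 = 4/1 = 4: (m_3, d_3) = (m_1, d_1) = (2, 4), so from here the quotients repeat a_1, a_2; the period length is 2.
So sqrt(8) = [2; (1, 4)] with period length k = 2.
k is even, so the fundamental solution of x^2 - 8y^2 = 1 is (p_{k-1}, q_{k-1}) = (p_1, q_1); compute convergents through index 1.
Convergents (p_i = a_i*p_{i-1} + p_{i-2}, q_i = a_i*q_{i-1} + q_{i-2} with p_{-2}=0, p_{-1}=1, q_{-2}=1, q_{-1}=0):
  i=0: a_0=2, p_0 = 2*1 + 0 = 2, q_0 = 2*0 + 1 = 1.
  i=1: a_1=1, p_1 = 1*2 + 1 = 3, q_1 = 1*1 + 0 = 1.
Check: 3^2 - 8*1^2 = 9 - 8 = 1, so (x, y) = (3, 1) solves the equation, and by the theorem it is the least positive solution.

(x, y) = (3, 1)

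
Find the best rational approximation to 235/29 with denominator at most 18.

81/10

Expand x = 235/29 as a continued fraction with the Euclidean algorithm:
  235 = 8*29 + 3, so a_0 = 8.
  29 = 9*3 + 2, so a_1 = 9.
  3 = 1*2 + 1, so a_2 = 1.
  2 = 2*1 + 0, so a_3 = 2.
so x = [8; 9, 1, 2].
Convergents (p_i = a_i*p_{i-1} + p_{i-2}, q_i = a_i*q_{i-1} + q_{i-2} with p_{-2}=0, p_{-1}=1, q_{-2}=1, q_{-1}=0), until the denominator exceeds 18:
  i=0: a_0=8, p_0 = 8*1 + 0 = 8, q_0 = 8*0 + 1 = 1.
  i=1: a_1=9, p_1 = 9*8 + 1 = 73, q_1 = 9*1 + 0 = 9.
  i=2: a_2=1, p_2 = 1*73 + 8 = 81, q_2 = 1*9 + 1 = 10.
  i=3: a_3=2, p_3 = 2*81 + 73 = 235, q_3 = 2*10 + 9 = 29.
q_3 = 29 > 18, so the last convergent with denominator <= 18 is p_2/q_2 = 81/10.
The closest fraction with denominator <= 18 is either p_2/q_2 or the intermediate fraction (k*p_2 + p_1)/(k*q_2 + q_1) with the largest k >= 1 whose denominator stays <= 18; these approach x as k grows, and every other convergent or intermediate fraction in range is farther away.
Largest k: floor((18 - q_1)/q_2) = floor((18 - 9)/10) = 0.
Since k = 0, no intermediate fraction beyond p_2/q_2 has denominator <= 18, so the convergent 81/10 is the closest (its error is |235*10 - 81*29|/(29*10) = 1/290).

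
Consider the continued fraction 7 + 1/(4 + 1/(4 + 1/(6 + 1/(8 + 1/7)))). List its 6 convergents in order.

7/1, 29/4, 123/17, 767/106, 6259/865, 44580/6161

Using the convergent recurrence p_i = a_i*p_{i-1} + p_{i-2}, q_i = a_i*q_{i-1} + q_{i-2} with p_{-2}=0, p_{-1}=1, q_{-2}=1, q_{-1}=0:
  i=0: a_0=7, p_0 = 7*1 + 0 = 7, q_0 = 7*0 + 1 = 1.
  i=1: a_1=4, p_1 = 4*7 + 1 = 29, q_1 = 4*1 + 0 = 4.
  i=2: a_2=4, p_2 = 4*29 + 7 = 123, q_2 = 4*4 + 1 = 17.
  i=3: a_3=6, p_3 = 6*123 + 29 = 767, q_3 = 6*17 + 4 = 106.
  i=4: a_4=8, p_4 = 8*767 + 123 = 6259, q_4 = 8*106 + 17 = 865.
  i=5: a_5=7, p_5 = 7*6259 + 767 = 44580, q_5 = 7*865 + 106 = 6161.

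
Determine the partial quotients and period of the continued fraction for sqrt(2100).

Write x_i = (sqrt(2100) + m_i)/d_i with (m_0, d_0) = (0, 1). a_0 = floor(sqrt(2100)) = 45, since 45^2 = 2025 <= 2100 < 2116 = 46^2.
Iterate m_{i+1} = d_i*a_i - m_i, d_{i+1} = (2100 - m_{i+1}^2)/d_i, a_{i+1} = floor((a_0 + m_{i+1})/d_{i+1}):
  m_1 = 1*45 - 0 = 45, d_1 = (2100 - 45^2)/1 = 75/1 = 75, a_1 = floor((45 + 45)/75) = 1.
  m_2 = 75*1 - 45 = 30, d_2 = (2100 - 30^2)/75 = 1200/75 = 16, a_2 = floor((45 + 30)/16) = 4.
  m_3 = 16*4 - 30 = 34, d_3 = (2100 - 34^2)/16 = 944/16 = 59, a_3 = floor((45 + 34)/59) = 1.
  m_4 = 59*1 - 34 = 25, d_4 = (2100 - 25^2)/59 = 1475/59 = 25, a_4 = floor((45 + 25)/25) = 2.
  m_5 = 25*2 - 25 = 25, d_5 = (2100 - 25^2)/25 = 1475/25 = 59, a_5 = floor((45 + 25)/59) = 1.
  m_6 = 59*1 - 25 = 34, d_6 = (2100 - 34^2)/59 = 944/59 = 16, a_6 = floor((45 + 34)/16) = 4.
  m_7 = 16*4 - 34 = 30, d_7 = (2100 - 30^2)/16 = 1200/16 = 75, a_7 = floor((45 + 30)/75) = 1.
  m_8 = 75*1 - 30 = 45, d_8 = (2100 - 45^2)/75 = 75/75 = 1, a_8 = floor((45 + 45)/1) = 90.
  m_9 = 1*90 - 45 = 45, d_9 = (2100 - 45^2)/1 = 75/1 = 75: (m_9, d_9) = (m_1, d_1) = (45, 75), so from here the quotients repeat a_1, ..., a_8; the period length is 8.
Hence the expansion of sqrt(2100) is a_0 = 45 followed by the repeating block 1, 4, 1, 2, 1, 4, 1, 90 (period 8).

[45; (1, 4, 1, 2, 1, 4, 1, 90)]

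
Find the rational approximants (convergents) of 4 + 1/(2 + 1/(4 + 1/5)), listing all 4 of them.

4/1, 9/2, 40/9, 209/47

Using the convergent recurrence p_i = a_i*p_{i-1} + p_{i-2}, q_i = a_i*q_{i-1} + q_{i-2} with p_{-2}=0, p_{-1}=1, q_{-2}=1, q_{-1}=0:
  i=0: a_0=4, p_0 = 4*1 + 0 = 4, q_0 = 4*0 + 1 = 1.
  i=1: a_1=2, p_1 = 2*4 + 1 = 9, q_1 = 2*1 + 0 = 2.
  i=2: a_2=4, p_2 = 4*9 + 4 = 40, q_2 = 4*2 + 1 = 9.
  i=3: a_3=5, p_3 = 5*40 + 9 = 209, q_3 = 5*9 + 2 = 47.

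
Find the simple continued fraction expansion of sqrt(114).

[10; (1, 2, 10, 2, 1, 20)]

Write x_i = (sqrt(114) + m_i)/d_i with (m_0, d_0) = (0, 1). a_0 = floor(sqrt(114)) = 10, since 10^2 = 100 <= 114 < 121 = 11^2.
Iterate m_{i+1} = d_i*a_i - m_i, d_{i+1} = (114 - m_{i+1}^2)/d_i, a_{i+1} = floor((a_0 + m_{i+1})/d_{i+1}):
  m_1 = 1*10 - 0 = 10, d_1 = (114 - 10^2)/1 = 14/1 = 14, a_1 = floor((10 + 10)/14) = 1.
  m_2 = 14*1 - 10 = 4, d_2 = (114 - 4^2)/14 = 98/14 = 7, a_2 = floor((10 + 4)/7) = 2.
  m_3 = 7*2 - 4 = 10, d_3 = (114 - 10^2)/7 = 14/7 = 2, a_3 = floor((10 + 10)/2) = 10.
  m_4 = 2*10 - 10 = 10, d_4 = (114 - 10^2)/2 = 14/2 = 7, a_4 = floor((10 + 10)/7) = 2.
  m_5 = 7*2 - 10 = 4, d_5 = (114 - 4^2)/7 = 98/7 = 14, a_5 = floor((10 + 4)/14) = 1.
  m_6 = 14*1 - 4 = 10, d_6 = (114 - 10^2)/14 = 14/14 = 1, a_6 = floor((10 + 10)/1) = 20.
  m_7 = 1*20 - 10 = 10, d_7 = (114 - 10^2)/1 = 14/1 = 14: (m_7, d_7) = (m_1, d_1) = (10, 14), so from here the quotients repeat a_1, ..., a_6; the period length is 6.
Hence the expansion of sqrt(114) is a_0 = 10 followed by the repeating block 1, 2, 10, 2, 1, 20 (period 6).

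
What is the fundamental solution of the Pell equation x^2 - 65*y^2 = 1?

(x, y) = (129, 16)

First expand sqrt(65) as a continued fraction. With x_i = (sqrt(65) + m_i)/d_i and (m_0, d_0) = (0, 1): a_0 = floor(sqrt(65)) = 8, since 8^2 = 64 <= 65 < 81 = 9^2.
Iterate m_{i+1} = d_i*a_i - m_i, d_{i+1} = (65 - m_{i+1}^2)/d_i, a_{i+1} = floor((a_0 + m_{i+1})/d_{i+1}):
  m_1 = 1*8 - 0 = 8, d_1 = (65 - 8^2)/1 = 1/1 = 1, a_1 = floor((8 + 8)/1) = 16.
  m_2 = 1*16 - 8 = 8, d_2 = (65 - 8^2)/1 = 1/1 = 1: (m_2, d_2) = (m_1, d_1) = (8, 1), so from here the quotient a_1 repeats; the period length is 1.
So sqrt(65) = [8; (16)] with period length k = 1.
k is odd, so (p_{k-1}, q_{k-1}) only solves x^2 - 65y^2 = -1 and the fundamental solution of x^2 - 65y^2 = 1 is (p_{2k-1}, q_{2k-1}) = (p_1, q_1); compute convergents through index 1, running through the period twice.
Convergents (p_i = a_i*p_{i-1} + p_{i-2}, q_i = a_i*q_{i-1} + q_{i-2} with p_{-2}=0, p_{-1}=1, q_{-2}=1, q_{-1}=0):
  i=0: a_0=8, p_0 = 8*1 + 0 = 8, q_0 = 8*0 + 1 = 1.
  i=1: a_1=16, p_1 = 16*8 + 1 = 129, q_1 = 16*1 + 0 = 16.
Indeed p_0^2 - 65*q_0^2 = 64 - 65 = -1, not +1.
Check: 129^2 - 65*16^2 = 16641 - 16640 = 1, so (x, y) = (129, 16) solves the equation, and by the theorem it is the least positive solution.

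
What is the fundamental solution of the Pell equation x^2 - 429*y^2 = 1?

(x, y) = (1524095, 73584)

First expand sqrt(429) as a continued fraction. With x_i = (sqrt(429) + m_i)/d_i and (m_0, d_0) = (0, 1): a_0 = floor(sqrt(429)) = 20, since 20^2 = 400 <= 429 < 441 = 21^2.
Iterate m_{i+1} = d_i*a_i - m_i, d_{i+1} = (429 - m_{i+1}^2)/d_i, a_{i+1} = floor((a_0 + m_{i+1})/d_{i+1}):
  m_1 = 1*20 - 0 = 20, d_1 = (429 - 20^2)/1 = 29/1 = 29, a_1 = floor((20 + 20)/29) = 1.
  m_2 = 29*1 - 20 = 9, d_2 = (429 - 9^2)/29 = 348/29 = 12, a_2 = floor((20 + 9)/12) = 2.
  m_3 = 12*2 - 9 = 15, d_3 = (429 - 15^2)/12 = 204/12 = 17, a_3 = floor((20 + 15)/17) = 2.
  m_4 = 17*2 - 15 = 19, d_4 = (429 - 19^2)/17 = 68/17 = 4, a_4 = floor((20 + 19)/4) = 9.
  m_5 = 4*9 - 19 = 17, d_5 = (429 - 17^2)/4 = 140/4 = 35, a_5 = floor((20 + 17)/35) = 1.
  m_6 = 35*1 - 17 = 18, d_6 = (429 - 18^2)/35 = 105/35 = 3, a_6 = floor((20 + 18)/3) = 12.
  m_7 = 3*12 - 18 = 18, d_7 = (429 - 18^2)/3 = 105/3 = 35, a_7 = floor((20 + 18)/35) = 1.
  m_8 = 35*1 - 18 = 17, d_8 = (429 - 17^2)/35 = 140/35 = 4, a_8 = floor((20 + 17)/4) = 9.
  m_9 = 4*9 - 17 = 19, d_9 = (429 - 19^2)/4 = 68/4 = 17, a_9 = floor((20 + 19)/17) = 2.
  m_10 = 17*2 - 19 = 15, d_10 = (429 - 15^2)/17 = 204/17 = 12, a_10 = floor((20 + 15)/12) = 2.
  m_11 = 12*2 - 15 = 9, d_11 = (429 - 9^2)/12 = 348/12 = 29, a_11 = floor((20 + 9)/29) = 1.
  m_12 = 29*1 - 9 = 20, d_12 = (429 - 20^2)/29 = 29/29 = 1, a_12 = floor((20 + 20)/1) = 40.
  m_13 = 1*40 - 20 = 20, d_13 = (429 - 20^2)/1 = 29/1 = 29: (m_13, d_13) = (m_1, d_1) = (20, 29), so from here the quotients repeat a_1, ..., a_12; the period length is 12.
So sqrt(429) = [20; (1, 2, 2, 9, 1, 12, 1, 9, 2, 2, 1, 40)] with period length k = 12.
k is even, so the fundamental solution of x^2 - 429y^2 = 1 is (p_{k-1}, q_{k-1}) = (p_11, q_11); compute convergents through index 11.
Convergents (p_i = a_i*p_{i-1} + p_{i-2}, q_i = a_i*q_{i-1} + q_{i-2} with p_{-2}=0, p_{-1}=1, q_{-2}=1, q_{-1}=0):
  i=0: a_0=20, p_0 = 20*1 + 0 = 20, q_0 = 20*0 + 1 = 1.
  i=1: a_1=1, p_1 = 1*20 + 1 = 21, q_1 = 1*1 + 0 = 1.
  i=2: a_2=2, p_2 = 2*21 + 20 = 62, q_2 = 2*1 + 1 = 3.
  i=3: a_3=2, p_3 = 2*62 + 21 = 145, q_3 = 2*3 + 1 = 7.
  i=4: a_4=9, p_4 = 9*145 + 62 = 1367, q_4 = 9*7 + 3 = 66.
  i=5: a_5=1, p_5 = 1*1367 + 145 = 1512, q_5 = 1*66 + 7 = 73.
  i=6: a_6=12, p_6 = 12*1512 + 1367 = 19511, q_6 = 12*73 + 66 = 942.
  i=7: a_7=1, p_7 = 1*19511 + 1512 = 21023, q_7 = 1*942 + 73 = 1015.
  i=8: a_8=9, p_8 = 9*21023 + 19511 = 208718, q_8 = 9*1015 + 942 = 10077.
  i=9: a_9=2, p_9 = 2*208718 + 21023 = 438459, q_9 = 2*10077 + 1015 = 21169.
  i=10: a_10=2, p_10 = 2*438459 + 208718 = 1085636, q_10 = 2*21169 + 10077 = 52415.
  i=11: a_11=1, p_11 = 1*1085636 + 438459 = 1524095, q_11 = 1*52415 + 21169 = 73584.
Check: 1524095^2 - 429*73584^2 = 2322865569025 - 2322865569024 = 1, so (x, y) = (1524095, 73584) solves the equation, and by the theorem it is the least positive solution.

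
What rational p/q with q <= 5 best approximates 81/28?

14/5

Expand x = 81/28 as a continued fraction with the Euclidean algorithm:
  81 = 2*28 + 25, so a_0 = 2.
  28 = 1*25 + 3, so a_1 = 1.
  25 = 8*3 + 1, so a_2 = 8.
  3 = 3*1 + 0, so a_3 = 3.
so x = [2; 1, 8, 3].
Convergents (p_i = a_i*p_{i-1} + p_{i-2}, q_i = a_i*q_{i-1} + q_{i-2} with p_{-2}=0, p_{-1}=1, q_{-2}=1, q_{-1}=0), until the denominator exceeds 5:
  i=0: a_0=2, p_0 = 2*1 + 0 = 2, q_0 = 2*0 + 1 = 1.
  i=1: a_1=1, p_1 = 1*2 + 1 = 3, q_1 = 1*1 + 0 = 1.
  i=2: a_2=8, p_2 = 8*3 + 2 = 26, q_2 = 8*1 + 1 = 9.
q_2 = 9 > 5, so the last convergent with denominator <= 5 is p_1/q_1 = 3/1.
The closest fraction with denominator <= 5 is either p_1/q_1 or the intermediate fraction (k*p_1 + p_0)/(k*q_1 + q_0) with the largest k >= 1 whose denominator stays <= 5; these approach x as k grows, and every other convergent or intermediate fraction in range is farther away.
Largest k: floor((5 - q_0)/q_1) = floor((5 - 1)/1) = 4.
That gives (4*3 + 2)/(4*1 + 1) = 14/5.
Compare the errors: |x - 3/1| = |81*1 - 3*28|/(28*1) = 3/28, and |x - 14/5| = |81*5 - 14*28|/(28*5) = 13/140.
Cross-multiplying, 13*28 = 364 < 420 = 3*140, so 13/140 is smaller: the intermediate fraction 14/5 is closer to x than 3/1.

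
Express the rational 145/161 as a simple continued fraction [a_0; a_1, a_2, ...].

Run the Euclidean algorithm on 145 and 161; the successive quotients are the partial quotients a_0, a_1, ... (each step inverts the fractional part left over by the previous one):
  145 = 0*161 + 145, so a_0 = 0.
  161 = 1*145 + 16, so a_1 = 1.
  145 = 9*16 + 1, so a_2 = 9.
  16 = 16*1 + 0, so a_3 = 16.
The remainder reaches 0 after 4 divisions, so the expansion has 4 partial quotients, read off in order.

[0; 1, 9, 16]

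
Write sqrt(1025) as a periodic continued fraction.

[32; (64)]

Write x_i = (sqrt(1025) + m_i)/d_i with (m_0, d_0) = (0, 1). a_0 = floor(sqrt(1025)) = 32, since 32^2 = 1024 <= 1025 < 1089 = 33^2.
Iterate m_{i+1} = d_i*a_i - m_i, d_{i+1} = (1025 - m_{i+1}^2)/d_i, a_{i+1} = floor((a_0 + m_{i+1})/d_{i+1}):
  m_1 = 1*32 - 0 = 32, d_1 = (1025 - 32^2)/1 = 1/1 = 1, a_1 = floor((32 + 32)/1) = 64.
  m_2 = 1*64 - 32 = 32, d_2 = (1025 - 32^2)/1 = 1/1 = 1: (m_2, d_2) = (m_1, d_1) = (32, 1), so from here the quotient a_1 repeats; the period length is 1.
Hence the expansion of sqrt(1025) is a_0 = 32 followed by the repeating block 64 (period 1).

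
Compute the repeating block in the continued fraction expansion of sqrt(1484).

Write x_i = (sqrt(1484) + m_i)/d_i with (m_0, d_0) = (0, 1). a_0 = floor(sqrt(1484)) = 38, since 38^2 = 1444 <= 1484 < 1521 = 39^2.
Iterate m_{i+1} = d_i*a_i - m_i, d_{i+1} = (1484 - m_{i+1}^2)/d_i, a_{i+1} = floor((a_0 + m_{i+1})/d_{i+1}):
  m_1 = 1*38 - 0 = 38, d_1 = (1484 - 38^2)/1 = 40/1 = 40, a_1 = floor((38 + 38)/40) = 1.
  m_2 = 40*1 - 38 = 2, d_2 = (1484 - 2^2)/40 = 1480/40 = 37, a_2 = floor((38 + 2)/37) = 1.
  m_3 = 37*1 - 2 = 35, d_3 = (1484 - 35^2)/37 = 259/37 = 7, a_3 = floor((38 + 35)/7) = 10.
  m_4 = 7*10 - 35 = 35, d_4 = (1484 - 35^2)/7 = 259/7 = 37, a_4 = floor((38 + 35)/37) = 1.
  m_5 = 37*1 - 35 = 2, d_5 = (1484 - 2^2)/37 = 1480/37 = 40, a_5 = floor((38 + 2)/40) = 1.
  m_6 = 40*1 - 2 = 38, d_6 = (1484 - 38^2)/40 = 40/40 = 1, a_6 = floor((38 + 38)/1) = 76.
  m_7 = 1*76 - 38 = 38, d_7 = (1484 - 38^2)/1 = 40/1 = 40: (m_7, d_7) = (m_1, d_1) = (38, 40), so from here the quotients repeat a_1, ..., a_6; the period length is 6.
Hence the expansion of sqrt(1484) is a_0 = 38 followed by the repeating block 1, 1, 10, 1, 1, 76 (period 6).

[38; (1, 1, 10, 1, 1, 76)]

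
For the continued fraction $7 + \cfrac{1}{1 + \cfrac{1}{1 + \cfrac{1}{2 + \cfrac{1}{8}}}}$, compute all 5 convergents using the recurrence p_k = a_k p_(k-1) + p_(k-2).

7/1, 8/1, 15/2, 38/5, 319/42

Using the convergent recurrence p_i = a_i*p_{i-1} + p_{i-2}, q_i = a_i*q_{i-1} + q_{i-2} with p_{-2}=0, p_{-1}=1, q_{-2}=1, q_{-1}=0:
  i=0: a_0=7, p_0 = 7*1 + 0 = 7, q_0 = 7*0 + 1 = 1.
  i=1: a_1=1, p_1 = 1*7 + 1 = 8, q_1 = 1*1 + 0 = 1.
  i=2: a_2=1, p_2 = 1*8 + 7 = 15, q_2 = 1*1 + 1 = 2.
  i=3: a_3=2, p_3 = 2*15 + 8 = 38, q_3 = 2*2 + 1 = 5.
  i=4: a_4=8, p_4 = 8*38 + 15 = 319, q_4 = 8*5 + 2 = 42.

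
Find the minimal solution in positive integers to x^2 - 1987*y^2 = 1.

(x, y) = (2163842, 48543)

First expand sqrt(1987) as a continued fraction. With x_i = (sqrt(1987) + m_i)/d_i and (m_0, d_0) = (0, 1): a_0 = floor(sqrt(1987)) = 44, since 44^2 = 1936 <= 1987 < 2025 = 45^2.
Iterate m_{i+1} = d_i*a_i - m_i, d_{i+1} = (1987 - m_{i+1}^2)/d_i, a_{i+1} = floor((a_0 + m_{i+1})/d_{i+1}):
  m_1 = 1*44 - 0 = 44, d_1 = (1987 - 44^2)/1 = 51/1 = 51, a_1 = floor((44 + 44)/51) = 1.
  m_2 = 51*1 - 44 = 7, d_2 = (1987 - 7^2)/51 = 1938/51 = 38, a_2 = floor((44 + 7)/38) = 1.
  m_3 = 38*1 - 7 = 31, d_3 = (1987 - 31^2)/38 = 1026/38 = 27, a_3 = floor((44 + 31)/27) = 2.
  m_4 = 27*2 - 31 = 23, d_4 = (1987 - 23^2)/27 = 1458/27 = 54, a_4 = floor((44 + 23)/54) = 1.
  m_5 = 54*1 - 23 = 31, d_5 = (1987 - 31^2)/54 = 1026/54 = 19, a_5 = floor((44 + 31)/19) = 3.
  m_6 = 19*3 - 31 = 26, d_6 = (1987 - 26^2)/19 = 1311/19 = 69, a_6 = floor((44 + 26)/69) = 1.
  m_7 = 69*1 - 26 = 43, d_7 = (1987 - 43^2)/69 = 138/69 = 2, a_7 = floor((44 + 43)/2) = 43.
  m_8 = 2*43 - 43 = 43, d_8 = (1987 - 43^2)/2 = 138/2 = 69, a_8 = floor((44 + 43)/69) = 1.
  m_9 = 69*1 - 43 = 26, d_9 = (1987 - 26^2)/69 = 1311/69 = 19, a_9 = floor((44 + 26)/19) = 3.
  m_10 = 19*3 - 26 = 31, d_10 = (1987 - 31^2)/19 = 1026/19 = 54, a_10 = floor((44 + 31)/54) = 1.
  m_11 = 54*1 - 31 = 23, d_11 = (1987 - 23^2)/54 = 1458/54 = 27, a_11 = floor((44 + 23)/27) = 2.
  m_12 = 27*2 - 23 = 31, d_12 = (1987 - 31^2)/27 = 1026/27 = 38, a_12 = floor((44 + 31)/38) = 1.
  m_13 = 38*1 - 31 = 7, d_13 = (1987 - 7^2)/38 = 1938/38 = 51, a_13 = floor((44 + 7)/51) = 1.
  m_14 = 51*1 - 7 = 44, d_14 = (1987 - 44^2)/51 = 51/51 = 1, a_14 = floor((44 + 44)/1) = 88.
  m_15 = 1*88 - 44 = 44, d_15 = (1987 - 44^2)/1 = 51/1 = 51: (m_15, d_15) = (m_1, d_1) = (44, 51), so from here the quotients repeat a_1, ..., a_14; the period length is 14.
So sqrt(1987) = [44; (1, 1, 2, 1, 3, 1, 43, 1, 3, 1, 2, 1, 1, 88)] with period length k = 14.
k is even, so the fundamental solution of x^2 - 1987y^2 = 1 is (p_{k-1}, q_{k-1}) = (p_13, q_13); compute convergents through index 13.
Convergents (p_i = a_i*p_{i-1} + p_{i-2}, q_i = a_i*q_{i-1} + q_{i-2} with p_{-2}=0, p_{-1}=1, q_{-2}=1, q_{-1}=0):
  i=0: a_0=44, p_0 = 44*1 + 0 = 44, q_0 = 44*0 + 1 = 1.
  i=1: a_1=1, p_1 = 1*44 + 1 = 45, q_1 = 1*1 + 0 = 1.
  i=2: a_2=1, p_2 = 1*45 + 44 = 89, q_2 = 1*1 + 1 = 2.
  i=3: a_3=2, p_3 = 2*89 + 45 = 223, q_3 = 2*2 + 1 = 5.
  i=4: a_4=1, p_4 = 1*223 + 89 = 312, q_4 = 1*5 + 2 = 7.
  i=5: a_5=3, p_5 = 3*312 + 223 = 1159, q_5 = 3*7 + 5 = 26.
  i=6: a_6=1, p_6 = 1*1159 + 312 = 1471, q_6 = 1*26 + 7 = 33.
  i=7: a_7=43, p_7 = 43*1471 + 1159 = 64412, q_7 = 43*33 + 26 = 1445.
  i=8: a_8=1, p_8 = 1*64412 + 1471 = 65883, q_8 = 1*1445 + 33 = 1478.
  i=9: a_9=3, p_9 = 3*65883 + 64412 = 262061, q_9 = 3*1478 + 1445 = 5879.
  i=10: a_10=1, p_10 = 1*262061 + 65883 = 327944, q_10 = 1*5879 + 1478 = 7357.
  i=11: a_11=2, p_11 = 2*327944 + 262061 = 917949, q_11 = 2*7357 + 5879 = 20593.
  i=12: a_12=1, p_12 = 1*917949 + 327944 = 1245893, q_12 = 1*20593 + 7357 = 27950.
  i=13: a_13=1, p_13 = 1*1245893 + 917949 = 2163842, q_13 = 1*27950 + 20593 = 48543.
Check: 2163842^2 - 1987*48543^2 = 4682212200964 - 4682212200963 = 1, so (x, y) = (2163842, 48543) solves the equation, and by the theorem it is the least positive solution.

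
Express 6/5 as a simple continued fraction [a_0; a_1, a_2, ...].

[1; 5]

Run the Euclidean algorithm on 6 and 5; the successive quotients are the partial quotients a_0, a_1, ... (each step inverts the fractional part left over by the previous one):
  6 = 1*5 + 1, so a_0 = 1.
  5 = 5*1 + 0, so a_1 = 5.
The remainder reaches 0 after 2 divisions, so the expansion has 2 partial quotients, read off in order.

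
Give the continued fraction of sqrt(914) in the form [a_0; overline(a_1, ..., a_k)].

[30; overline(4, 3, 3, 4, 60)]

Write x_i = (sqrt(914) + m_i)/d_i with (m_0, d_0) = (0, 1). a_0 = floor(sqrt(914)) = 30, since 30^2 = 900 <= 914 < 961 = 31^2.
Iterate m_{i+1} = d_i*a_i - m_i, d_{i+1} = (914 - m_{i+1}^2)/d_i, a_{i+1} = floor((a_0 + m_{i+1})/d_{i+1}):
  m_1 = 1*30 - 0 = 30, d_1 = (914 - 30^2)/1 = 14/1 = 14, a_1 = floor((30 + 30)/14) = 4.
  m_2 = 14*4 - 30 = 26, d_2 = (914 - 26^2)/14 = 238/14 = 17, a_2 = floor((30 + 26)/17) = 3.
  m_3 = 17*3 - 26 = 25, d_3 = (914 - 25^2)/17 = 289/17 = 17, a_3 = floor((30 + 25)/17) = 3.
  m_4 = 17*3 - 25 = 26, d_4 = (914 - 26^2)/17 = 238/17 = 14, a_4 = floor((30 + 26)/14) = 4.
  m_5 = 14*4 - 26 = 30, d_5 = (914 - 30^2)/14 = 14/14 = 1, a_5 = floor((30 + 30)/1) = 60.
  m_6 = 1*60 - 30 = 30, d_6 = (914 - 30^2)/1 = 14/1 = 14: (m_6, d_6) = (m_1, d_1) = (30, 14), so from here the quotients repeat a_1, ..., a_5; the period length is 5.
Hence the expansion of sqrt(914) is a_0 = 30 followed by the repeating block 4, 3, 3, 4, 60 (period 5).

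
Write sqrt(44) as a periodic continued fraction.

Write x_i = (sqrt(44) + m_i)/d_i with (m_0, d_0) = (0, 1). a_0 = floor(sqrt(44)) = 6, since 6^2 = 36 <= 44 < 49 = 7^2.
Iterate m_{i+1} = d_i*a_i - m_i, d_{i+1} = (44 - m_{i+1}^2)/d_i, a_{i+1} = floor((a_0 + m_{i+1})/d_{i+1}):
  m_1 = 1*6 - 0 = 6, d_1 = (44 - 6^2)/1 = 8/1 = 8, a_1 = floor((6 + 6)/8) = 1.
  m_2 = 8*1 - 6 = 2, d_2 = (44 - 2^2)/8 = 40/8 = 5, a_2 = floor((6 + 2)/5) = 1.
  m_3 = 5*1 - 2 = 3, d_3 = (44 - 3^2)/5 = 35/5 = 7, a_3 = floor((6 + 3)/7) = 1.
  m_4 = 7*1 - 3 = 4, d_4 = (44 - 4^2)/7 = 28/7 = 4, a_4 = floor((6 + 4)/4) = 2.
  m_5 = 4*2 - 4 = 4, d_5 = (44 - 4^2)/4 = 28/4 = 7, a_5 = floor((6 + 4)/7) = 1.
  m_6 = 7*1 - 4 = 3, d_6 = (44 - 3^2)/7 = 35/7 = 5, a_6 = floor((6 + 3)/5) = 1.
  m_7 = 5*1 - 3 = 2, d_7 = (44 - 2^2)/5 = 40/5 = 8, a_7 = floor((6 + 2)/8) = 1.
  m_8 = 8*1 - 2 = 6, d_8 = (44 - 6^2)/8 = 8/8 = 1, a_8 = floor((6 + 6)/1) = 12.
  m_9 = 1*12 - 6 = 6, d_9 = (44 - 6^2)/1 = 8/1 = 8: (m_9, d_9) = (m_1, d_1) = (6, 8), so from here the quotients repeat a_1, ..., a_8; the period length is 8.
Hence the expansion of sqrt(44) is a_0 = 6 followed by the repeating block 1, 1, 1, 2, 1, 1, 1, 12 (period 8).

[6; (1, 1, 1, 2, 1, 1, 1, 12)]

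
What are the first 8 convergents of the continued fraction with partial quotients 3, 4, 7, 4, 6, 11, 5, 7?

3/1, 13/4, 94/29, 389/120, 2428/749, 27097/8359, 137913/42544, 992488/306167

Using the convergent recurrence p_i = a_i*p_{i-1} + p_{i-2}, q_i = a_i*q_{i-1} + q_{i-2} with p_{-2}=0, p_{-1}=1, q_{-2}=1, q_{-1}=0:
  i=0: a_0=3, p_0 = 3*1 + 0 = 3, q_0 = 3*0 + 1 = 1.
  i=1: a_1=4, p_1 = 4*3 + 1 = 13, q_1 = 4*1 + 0 = 4.
  i=2: a_2=7, p_2 = 7*13 + 3 = 94, q_2 = 7*4 + 1 = 29.
  i=3: a_3=4, p_3 = 4*94 + 13 = 389, q_3 = 4*29 + 4 = 120.
  i=4: a_4=6, p_4 = 6*389 + 94 = 2428, q_4 = 6*120 + 29 = 749.
  i=5: a_5=11, p_5 = 11*2428 + 389 = 27097, q_5 = 11*749 + 120 = 8359.
  i=6: a_6=5, p_6 = 5*27097 + 2428 = 137913, q_6 = 5*8359 + 749 = 42544.
  i=7: a_7=7, p_7 = 7*137913 + 27097 = 992488, q_7 = 7*42544 + 8359 = 306167.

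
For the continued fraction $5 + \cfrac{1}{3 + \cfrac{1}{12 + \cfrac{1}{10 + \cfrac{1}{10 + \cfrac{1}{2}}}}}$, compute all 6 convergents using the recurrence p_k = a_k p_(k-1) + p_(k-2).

Using the convergent recurrence p_i = a_i*p_{i-1} + p_{i-2}, q_i = a_i*q_{i-1} + q_{i-2} with p_{-2}=0, p_{-1}=1, q_{-2}=1, q_{-1}=0:
  i=0: a_0=5, p_0 = 5*1 + 0 = 5, q_0 = 5*0 + 1 = 1.
  i=1: a_1=3, p_1 = 3*5 + 1 = 16, q_1 = 3*1 + 0 = 3.
  i=2: a_2=12, p_2 = 12*16 + 5 = 197, q_2 = 12*3 + 1 = 37.
  i=3: a_3=10, p_3 = 10*197 + 16 = 1986, q_3 = 10*37 + 3 = 373.
  i=4: a_4=10, p_4 = 10*1986 + 197 = 20057, q_4 = 10*373 + 37 = 3767.
  i=5: a_5=2, p_5 = 2*20057 + 1986 = 42100, q_5 = 2*3767 + 373 = 7907.

5/1, 16/3, 197/37, 1986/373, 20057/3767, 42100/7907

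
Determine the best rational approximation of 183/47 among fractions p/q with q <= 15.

35/9

Expand x = 183/47 as a continued fraction with the Euclidean algorithm:
  183 = 3*47 + 42, so a_0 = 3.
  47 = 1*42 + 5, so a_1 = 1.
  42 = 8*5 + 2, so a_2 = 8.
  5 = 2*2 + 1, so a_3 = 2.
  2 = 2*1 + 0, so a_4 = 2.
so x = [3; 1, 8, 2, 2].
Convergents (p_i = a_i*p_{i-1} + p_{i-2}, q_i = a_i*q_{i-1} + q_{i-2} with p_{-2}=0, p_{-1}=1, q_{-2}=1, q_{-1}=0), until the denominator exceeds 15:
  i=0: a_0=3, p_0 = 3*1 + 0 = 3, q_0 = 3*0 + 1 = 1.
  i=1: a_1=1, p_1 = 1*3 + 1 = 4, q_1 = 1*1 + 0 = 1.
  i=2: a_2=8, p_2 = 8*4 + 3 = 35, q_2 = 8*1 + 1 = 9.
  i=3: a_3=2, p_3 = 2*35 + 4 = 74, q_3 = 2*9 + 1 = 19.
q_3 = 19 > 15, so the last convergent with denominator <= 15 is p_2/q_2 = 35/9.
The closest fraction with denominator <= 15 is either p_2/q_2 or the intermediate fraction (k*p_2 + p_1)/(k*q_2 + q_1) with the largest k >= 1 whose denominator stays <= 15; these approach x as k grows, and every other convergent or intermediate fraction in range is farther away.
Largest k: floor((15 - q_1)/q_2) = floor((15 - 1)/9) = 1.
That gives (1*35 + 4)/(1*9 + 1) = 39/10.
Compare the errors: |x - 35/9| = |183*9 - 35*47|/(47*9) = 2/423, and |x - 39/10| = |183*10 - 39*47|/(47*10) = 3/470.
Cross-multiplying, 2*470 = 940 < 1269 = 3*423, so 2/423 is smaller: the convergent 35/9 is closer to x than 39/10.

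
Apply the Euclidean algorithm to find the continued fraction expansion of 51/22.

[2; 3, 7]

Run the Euclidean algorithm on 51 and 22; the successive quotients are the partial quotients a_0, a_1, ... (each step inverts the fractional part left over by the previous one):
  51 = 2*22 + 7, so a_0 = 2.
  22 = 3*7 + 1, so a_1 = 3.
  7 = 7*1 + 0, so a_2 = 7.
The remainder reaches 0 after 3 divisions, so the expansion has 3 partial quotients, read off in order.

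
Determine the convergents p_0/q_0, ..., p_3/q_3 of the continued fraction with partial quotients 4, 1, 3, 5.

Using the convergent recurrence p_i = a_i*p_{i-1} + p_{i-2}, q_i = a_i*q_{i-1} + q_{i-2} with p_{-2}=0, p_{-1}=1, q_{-2}=1, q_{-1}=0:
  i=0: a_0=4, p_0 = 4*1 + 0 = 4, q_0 = 4*0 + 1 = 1.
  i=1: a_1=1, p_1 = 1*4 + 1 = 5, q_1 = 1*1 + 0 = 1.
  i=2: a_2=3, p_2 = 3*5 + 4 = 19, q_2 = 3*1 + 1 = 4.
  i=3: a_3=5, p_3 = 5*19 + 5 = 100, q_3 = 5*4 + 1 = 21.

4/1, 5/1, 19/4, 100/21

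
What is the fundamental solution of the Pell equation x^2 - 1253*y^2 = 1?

First expand sqrt(1253) as a continued fraction. With x_i = (sqrt(1253) + m_i)/d_i and (m_0, d_0) = (0, 1): a_0 = floor(sqrt(1253)) = 35, since 35^2 = 1225 <= 1253 < 1296 = 36^2.
Iterate m_{i+1} = d_i*a_i - m_i, d_{i+1} = (1253 - m_{i+1}^2)/d_i, a_{i+1} = floor((a_0 + m_{i+1})/d_{i+1}):
  m_1 = 1*35 - 0 = 35, d_1 = (1253 - 35^2)/1 = 28/1 = 28, a_1 = floor((35 + 35)/28) = 2.
  m_2 = 28*2 - 35 = 21, d_2 = (1253 - 21^2)/28 = 812/28 = 29, a_2 = floor((35 + 21)/29) = 1.
  m_3 = 29*1 - 21 = 8, d_3 = (1253 - 8^2)/29 = 1189/29 = 41, a_3 = floor((35 + 8)/41) = 1.
  m_4 = 41*1 - 8 = 33, d_4 = (1253 - 33^2)/41 = 164/41 = 4, a_4 = floor((35 + 33)/4) = 17.
  m_5 = 4*17 - 33 = 35, d_5 = (1253 - 35^2)/4 = 28/4 = 7, a_5 = floor((35 + 35)/7) = 10.
  m_6 = 7*10 - 35 = 35, d_6 = (1253 - 35^2)/7 = 28/7 = 4, a_6 = floor((35 + 35)/4) = 17.
  m_7 = 4*17 - 35 = 33, d_7 = (1253 - 33^2)/4 = 164/4 = 41, a_7 = floor((35 + 33)/41) = 1.
  m_8 = 41*1 - 33 = 8, d_8 = (1253 - 8^2)/41 = 1189/41 = 29, a_8 = floor((35 + 8)/29) = 1.
  m_9 = 29*1 - 8 = 21, d_9 = (1253 - 21^2)/29 = 812/29 = 28, a_9 = floor((35 + 21)/28) = 2.
  m_10 = 28*2 - 21 = 35, d_10 = (1253 - 35^2)/28 = 28/28 = 1, a_10 = floor((35 + 35)/1) = 70.
  m_11 = 1*70 - 35 = 35, d_11 = (1253 - 35^2)/1 = 28/1 = 28: (m_11, d_11) = (m_1, d_1) = (35, 28), so from here the quotients repeat a_1, ..., a_10; the period length is 10.
So sqrt(1253) = [35; (2, 1, 1, 17, 10, 17, 1, 1, 2, 70)] with period length k = 10.
k is even, so the fundamental solution of x^2 - 1253y^2 = 1 is (p_{k-1}, q_{k-1}) = (p_9, q_9); compute convergents through index 9.
Convergents (p_i = a_i*p_{i-1} + p_{i-2}, q_i = a_i*q_{i-1} + q_{i-2} with p_{-2}=0, p_{-1}=1, q_{-2}=1, q_{-1}=0):
  i=0: a_0=35, p_0 = 35*1 + 0 = 35, q_0 = 35*0 + 1 = 1.
  i=1: a_1=2, p_1 = 2*35 + 1 = 71, q_1 = 2*1 + 0 = 2.
  i=2: a_2=1, p_2 = 1*71 + 35 = 106, q_2 = 1*2 + 1 = 3.
  i=3: a_3=1, p_3 = 1*106 + 71 = 177, q_3 = 1*3 + 2 = 5.
  i=4: a_4=17, p_4 = 17*177 + 106 = 3115, q_4 = 17*5 + 3 = 88.
  i=5: a_5=10, p_5 = 10*3115 + 177 = 31327, q_5 = 10*88 + 5 = 885.
  i=6: a_6=17, p_6 = 17*31327 + 3115 = 535674, q_6 = 17*885 + 88 = 15133.
  i=7: a_7=1, p_7 = 1*535674 + 31327 = 567001, q_7 = 1*15133 + 885 = 16018.
  i=8: a_8=1, p_8 = 1*567001 + 535674 = 1102675, q_8 = 1*16018 + 15133 = 31151.
  i=9: a_9=2, p_9 = 2*1102675 + 567001 = 2772351, q_9 = 2*31151 + 16018 = 78320.
Check: 2772351^2 - 1253*78320^2 = 7685930067201 - 7685930067200 = 1, so (x, y) = (2772351, 78320) solves the equation, and by the theorem it is the least positive solution.

(x, y) = (2772351, 78320)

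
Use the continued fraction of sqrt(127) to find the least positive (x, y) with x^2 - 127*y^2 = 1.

(x, y) = (4730624, 419775)

First expand sqrt(127) as a continued fraction. With x_i = (sqrt(127) + m_i)/d_i and (m_0, d_0) = (0, 1): a_0 = floor(sqrt(127)) = 11, since 11^2 = 121 <= 127 < 144 = 12^2.
Iterate m_{i+1} = d_i*a_i - m_i, d_{i+1} = (127 - m_{i+1}^2)/d_i, a_{i+1} = floor((a_0 + m_{i+1})/d_{i+1}):
  m_1 = 1*11 - 0 = 11, d_1 = (127 - 11^2)/1 = 6/1 = 6, a_1 = floor((11 + 11)/6) = 3.
  m_2 = 6*3 - 11 = 7, d_2 = (127 - 7^2)/6 = 78/6 = 13, a_2 = floor((11 + 7)/13) = 1.
  m_3 = 13*1 - 7 = 6, d_3 = (127 - 6^2)/13 = 91/13 = 7, a_3 = floor((11 + 6)/7) = 2.
  m_4 = 7*2 - 6 = 8, d_4 = (127 - 8^2)/7 = 63/7 = 9, a_4 = floor((11 + 8)/9) = 2.
  m_5 = 9*2 - 8 = 10, d_5 = (127 - 10^2)/9 = 27/9 = 3, a_5 = floor((11 + 10)/3) = 7.
  m_6 = 3*7 - 10 = 11, d_6 = (127 - 11^2)/3 = 6/3 = 2, a_6 = floor((11 + 11)/2) = 11.
  m_7 = 2*11 - 11 = 11, d_7 = (127 - 11^2)/2 = 6/2 = 3, a_7 = floor((11 + 11)/3) = 7.
  m_8 = 3*7 - 11 = 10, d_8 = (127 - 10^2)/3 = 27/3 = 9, a_8 = floor((11 + 10)/9) = 2.
  m_9 = 9*2 - 10 = 8, d_9 = (127 - 8^2)/9 = 63/9 = 7, a_9 = floor((11 + 8)/7) = 2.
  m_10 = 7*2 - 8 = 6, d_10 = (127 - 6^2)/7 = 91/7 = 13, a_10 = floor((11 + 6)/13) = 1.
  m_11 = 13*1 - 6 = 7, d_11 = (127 - 7^2)/13 = 78/13 = 6, a_11 = floor((11 + 7)/6) = 3.
  m_12 = 6*3 - 7 = 11, d_12 = (127 - 11^2)/6 = 6/6 = 1, a_12 = floor((11 + 11)/1) = 22.
  m_13 = 1*22 - 11 = 11, d_13 = (127 - 11^2)/1 = 6/1 = 6: (m_13, d_13) = (m_1, d_1) = (11, 6), so from here the quotients repeat a_1, ..., a_12; the period length is 12.
So sqrt(127) = [11; (3, 1, 2, 2, 7, 11, 7, 2, 2, 1, 3, 22)] with period length k = 12.
k is even, so the fundamental solution of x^2 - 127y^2 = 1 is (p_{k-1}, q_{k-1}) = (p_11, q_11); compute convergents through index 11.
Convergents (p_i = a_i*p_{i-1} + p_{i-2}, q_i = a_i*q_{i-1} + q_{i-2} with p_{-2}=0, p_{-1}=1, q_{-2}=1, q_{-1}=0):
  i=0: a_0=11, p_0 = 11*1 + 0 = 11, q_0 = 11*0 + 1 = 1.
  i=1: a_1=3, p_1 = 3*11 + 1 = 34, q_1 = 3*1 + 0 = 3.
  i=2: a_2=1, p_2 = 1*34 + 11 = 45, q_2 = 1*3 + 1 = 4.
  i=3: a_3=2, p_3 = 2*45 + 34 = 124, q_3 = 2*4 + 3 = 11.
  i=4: a_4=2, p_4 = 2*124 + 45 = 293, q_4 = 2*11 + 4 = 26.
  i=5: a_5=7, p_5 = 7*293 + 124 = 2175, q_5 = 7*26 + 11 = 193.
  i=6: a_6=11, p_6 = 11*2175 + 293 = 24218, q_6 = 11*193 + 26 = 2149.
  i=7: a_7=7, p_7 = 7*24218 + 2175 = 171701, q_7 = 7*2149 + 193 = 15236.
  i=8: a_8=2, p_8 = 2*171701 + 24218 = 367620, q_8 = 2*15236 + 2149 = 32621.
  i=9: a_9=2, p_9 = 2*367620 + 171701 = 906941, q_9 = 2*32621 + 15236 = 80478.
  i=10: a_10=1, p_10 = 1*906941 + 367620 = 1274561, q_10 = 1*80478 + 32621 = 113099.
  i=11: a_11=3, p_11 = 3*1274561 + 906941 = 4730624, q_11 = 3*113099 + 80478 = 419775.
Check: 4730624^2 - 127*419775^2 = 22378803429376 - 22378803429375 = 1, so (x, y) = (4730624, 419775) solves the equation, and by the theorem it is the least positive solution.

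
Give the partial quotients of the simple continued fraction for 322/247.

[1; 3, 3, 2, 2, 4]

Run the Euclidean algorithm on 322 and 247; the successive quotients are the partial quotients a_0, a_1, ... (each step inverts the fractional part left over by the previous one):
  322 = 1*247 + 75, so a_0 = 1.
  247 = 3*75 + 22, so a_1 = 3.
  75 = 3*22 + 9, so a_2 = 3.
  22 = 2*9 + 4, so a_3 = 2.
  9 = 2*4 + 1, so a_4 = 2.
  4 = 4*1 + 0, so a_5 = 4.
The remainder reaches 0 after 6 divisions, so the expansion has 6 partial quotients, read off in order.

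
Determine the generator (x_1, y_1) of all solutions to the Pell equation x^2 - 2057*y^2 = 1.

First expand sqrt(2057) as a continued fraction. With x_i = (sqrt(2057) + m_i)/d_i and (m_0, d_0) = (0, 1): a_0 = floor(sqrt(2057)) = 45, since 45^2 = 2025 <= 2057 < 2116 = 46^2.
Iterate m_{i+1} = d_i*a_i - m_i, d_{i+1} = (2057 - m_{i+1}^2)/d_i, a_{i+1} = floor((a_0 + m_{i+1})/d_{i+1}):
  m_1 = 1*45 - 0 = 45, d_1 = (2057 - 45^2)/1 = 32/1 = 32, a_1 = floor((45 + 45)/32) = 2.
  m_2 = 32*2 - 45 = 19, d_2 = (2057 - 19^2)/32 = 1696/32 = 53, a_2 = floor((45 + 19)/53) = 1.
  m_3 = 53*1 - 19 = 34, d_3 = (2057 - 34^2)/53 = 901/53 = 17, a_3 = floor((45 + 34)/17) = 4.
  m_4 = 17*4 - 34 = 34, d_4 = (2057 - 34^2)/17 = 901/17 = 53, a_4 = floor((45 + 34)/53) = 1.
  m_5 = 53*1 - 34 = 19, d_5 = (2057 - 19^2)/53 = 1696/53 = 32, a_5 = floor((45 + 19)/32) = 2.
  m_6 = 32*2 - 19 = 45, d_6 = (2057 - 45^2)/32 = 32/32 = 1, a_6 = floor((45 + 45)/1) = 90.
  m_7 = 1*90 - 45 = 45, d_7 = (2057 - 45^2)/1 = 32/1 = 32: (m_7, d_7) = (m_1, d_1) = (45, 32), so from here the quotients repeat a_1, ..., a_6; the period length is 6.
So sqrt(2057) = [45; (2, 1, 4, 1, 2, 90)] with period length k = 6.
k is even, so the fundamental solution of x^2 - 2057y^2 = 1 is (p_{k-1}, q_{k-1}) = (p_5, q_5); compute convergents through index 5.
Convergents (p_i = a_i*p_{i-1} + p_{i-2}, q_i = a_i*q_{i-1} + q_{i-2} with p_{-2}=0, p_{-1}=1, q_{-2}=1, q_{-1}=0):
  i=0: a_0=45, p_0 = 45*1 + 0 = 45, q_0 = 45*0 + 1 = 1.
  i=1: a_1=2, p_1 = 2*45 + 1 = 91, q_1 = 2*1 + 0 = 2.
  i=2: a_2=1, p_2 = 1*91 + 45 = 136, q_2 = 1*2 + 1 = 3.
  i=3: a_3=4, p_3 = 4*136 + 91 = 635, q_3 = 4*3 + 2 = 14.
  i=4: a_4=1, p_4 = 1*635 + 136 = 771, q_4 = 1*14 + 3 = 17.
  i=5: a_5=2, p_5 = 2*771 + 635 = 2177, q_5 = 2*17 + 14 = 48.
Check: 2177^2 - 2057*48^2 = 4739329 - 4739328 = 1, so (x, y) = (2177, 48) solves the equation, and by the theorem it is the least positive solution.

(x, y) = (2177, 48)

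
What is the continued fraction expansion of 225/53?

Run the Euclidean algorithm on 225 and 53; the successive quotients are the partial quotients a_0, a_1, ... (each step inverts the fractional part left over by the previous one):
  225 = 4*53 + 13, so a_0 = 4.
  53 = 4*13 + 1, so a_1 = 4.
  13 = 13*1 + 0, so a_2 = 13.
The remainder reaches 0 after 3 divisions, so the expansion has 3 partial quotients, read off in order.

[4; 4, 13]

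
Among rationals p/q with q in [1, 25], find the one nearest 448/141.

54/17

Expand x = 448/141 as a continued fraction with the Euclidean algorithm:
  448 = 3*141 + 25, so a_0 = 3.
  141 = 5*25 + 16, so a_1 = 5.
  25 = 1*16 + 9, so a_2 = 1.
  16 = 1*9 + 7, so a_3 = 1.
  9 = 1*7 + 2, so a_4 = 1.
  7 = 3*2 + 1, so a_5 = 3.
  2 = 2*1 + 0, so a_6 = 2.
so x = [3; 5, 1, 1, 1, 3, 2].
Convergents (p_i = a_i*p_{i-1} + p_{i-2}, q_i = a_i*q_{i-1} + q_{i-2} with p_{-2}=0, p_{-1}=1, q_{-2}=1, q_{-1}=0), until the denominator exceeds 25:
  i=0: a_0=3, p_0 = 3*1 + 0 = 3, q_0 = 3*0 + 1 = 1.
  i=1: a_1=5, p_1 = 5*3 + 1 = 16, q_1 = 5*1 + 0 = 5.
  i=2: a_2=1, p_2 = 1*16 + 3 = 19, q_2 = 1*5 + 1 = 6.
  i=3: a_3=1, p_3 = 1*19 + 16 = 35, q_3 = 1*6 + 5 = 11.
  i=4: a_4=1, p_4 = 1*35 + 19 = 54, q_4 = 1*11 + 6 = 17.
  i=5: a_5=3, p_5 = 3*54 + 35 = 197, q_5 = 3*17 + 11 = 62.
q_5 = 62 > 25, so the last convergent with denominator <= 25 is p_4/q_4 = 54/17.
The closest fraction with denominator <= 25 is either p_4/q_4 or the intermediate fraction (k*p_4 + p_3)/(k*q_4 + q_3) with the largest k >= 1 whose denominator stays <= 25; these approach x as k grows, and every other convergent or intermediate fraction in range is farther away.
Largest k: floor((25 - q_3)/q_4) = floor((25 - 11)/17) = 0.
Since k = 0, no intermediate fraction beyond p_4/q_4 has denominator <= 25, so the convergent 54/17 is the closest (its error is |448*17 - 54*141|/(141*17) = 2/2397).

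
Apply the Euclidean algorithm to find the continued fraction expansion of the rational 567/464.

Run the Euclidean algorithm on 567 and 464; the successive quotients are the partial quotients a_0, a_1, ... (each step inverts the fractional part left over by the previous one):
  567 = 1*464 + 103, so a_0 = 1.
  464 = 4*103 + 52, so a_1 = 4.
  103 = 1*52 + 51, so a_2 = 1.
  52 = 1*51 + 1, so a_3 = 1.
  51 = 51*1 + 0, so a_4 = 51.
The remainder reaches 0 after 5 divisions, so the expansion has 5 partial quotients, read off in order.

[1; 4, 1, 1, 51]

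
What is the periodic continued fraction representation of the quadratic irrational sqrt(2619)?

[51; (5, 1, 2, 11, 51, 11, 2, 1, 5, 102)]

Write x_i = (sqrt(2619) + m_i)/d_i with (m_0, d_0) = (0, 1). a_0 = floor(sqrt(2619)) = 51, since 51^2 = 2601 <= 2619 < 2704 = 52^2.
Iterate m_{i+1} = d_i*a_i - m_i, d_{i+1} = (2619 - m_{i+1}^2)/d_i, a_{i+1} = floor((a_0 + m_{i+1})/d_{i+1}):
  m_1 = 1*51 - 0 = 51, d_1 = (2619 - 51^2)/1 = 18/1 = 18, a_1 = floor((51 + 51)/18) = 5.
  m_2 = 18*5 - 51 = 39, d_2 = (2619 - 39^2)/18 = 1098/18 = 61, a_2 = floor((51 + 39)/61) = 1.
  m_3 = 61*1 - 39 = 22, d_3 = (2619 - 22^2)/61 = 2135/61 = 35, a_3 = floor((51 + 22)/35) = 2.
  m_4 = 35*2 - 22 = 48, d_4 = (2619 - 48^2)/35 = 315/35 = 9, a_4 = floor((51 + 48)/9) = 11.
  m_5 = 9*11 - 48 = 51, d_5 = (2619 - 51^2)/9 = 18/9 = 2, a_5 = floor((51 + 51)/2) = 51.
  m_6 = 2*51 - 51 = 51, d_6 = (2619 - 51^2)/2 = 18/2 = 9, a_6 = floor((51 + 51)/9) = 11.
  m_7 = 9*11 - 51 = 48, d_7 = (2619 - 48^2)/9 = 315/9 = 35, a_7 = floor((51 + 48)/35) = 2.
  m_8 = 35*2 - 48 = 22, d_8 = (2619 - 22^2)/35 = 2135/35 = 61, a_8 = floor((51 + 22)/61) = 1.
  m_9 = 61*1 - 22 = 39, d_9 = (2619 - 39^2)/61 = 1098/61 = 18, a_9 = floor((51 + 39)/18) = 5.
  m_10 = 18*5 - 39 = 51, d_10 = (2619 - 51^2)/18 = 18/18 = 1, a_10 = floor((51 + 51)/1) = 102.
  m_11 = 1*102 - 51 = 51, d_11 = (2619 - 51^2)/1 = 18/1 = 18: (m_11, d_11) = (m_1, d_1) = (51, 18), so from here the quotients repeat a_1, ..., a_10; the period length is 10.
Hence the expansion of sqrt(2619) is a_0 = 51 followed by the repeating block 5, 1, 2, 11, 51, 11, 2, 1, 5, 102 (period 10).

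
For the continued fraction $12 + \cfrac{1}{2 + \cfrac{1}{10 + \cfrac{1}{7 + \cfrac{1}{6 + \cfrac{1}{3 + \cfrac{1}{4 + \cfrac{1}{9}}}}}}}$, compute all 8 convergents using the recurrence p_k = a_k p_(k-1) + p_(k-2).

Using the convergent recurrence p_i = a_i*p_{i-1} + p_{i-2}, q_i = a_i*q_{i-1} + q_{i-2} with p_{-2}=0, p_{-1}=1, q_{-2}=1, q_{-1}=0:
  i=0: a_0=12, p_0 = 12*1 + 0 = 12, q_0 = 12*0 + 1 = 1.
  i=1: a_1=2, p_1 = 2*12 + 1 = 25, q_1 = 2*1 + 0 = 2.
  i=2: a_2=10, p_2 = 10*25 + 12 = 262, q_2 = 10*2 + 1 = 21.
  i=3: a_3=7, p_3 = 7*262 + 25 = 1859, q_3 = 7*21 + 2 = 149.
  i=4: a_4=6, p_4 = 6*1859 + 262 = 11416, q_4 = 6*149 + 21 = 915.
  i=5: a_5=3, p_5 = 3*11416 + 1859 = 36107, q_5 = 3*915 + 149 = 2894.
  i=6: a_6=4, p_6 = 4*36107 + 11416 = 155844, q_6 = 4*2894 + 915 = 12491.
  i=7: a_7=9, p_7 = 9*155844 + 36107 = 1438703, q_7 = 9*12491 + 2894 = 115313.

12/1, 25/2, 262/21, 1859/149, 11416/915, 36107/2894, 155844/12491, 1438703/115313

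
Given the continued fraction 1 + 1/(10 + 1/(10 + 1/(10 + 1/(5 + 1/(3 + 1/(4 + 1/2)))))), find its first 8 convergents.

1/1, 11/10, 111/101, 1121/1020, 5716/5201, 18269/16623, 78792/71693, 175853/160009

Using the convergent recurrence p_i = a_i*p_{i-1} + p_{i-2}, q_i = a_i*q_{i-1} + q_{i-2} with p_{-2}=0, p_{-1}=1, q_{-2}=1, q_{-1}=0:
  i=0: a_0=1, p_0 = 1*1 + 0 = 1, q_0 = 1*0 + 1 = 1.
  i=1: a_1=10, p_1 = 10*1 + 1 = 11, q_1 = 10*1 + 0 = 10.
  i=2: a_2=10, p_2 = 10*11 + 1 = 111, q_2 = 10*10 + 1 = 101.
  i=3: a_3=10, p_3 = 10*111 + 11 = 1121, q_3 = 10*101 + 10 = 1020.
  i=4: a_4=5, p_4 = 5*1121 + 111 = 5716, q_4 = 5*1020 + 101 = 5201.
  i=5: a_5=3, p_5 = 3*5716 + 1121 = 18269, q_5 = 3*5201 + 1020 = 16623.
  i=6: a_6=4, p_6 = 4*18269 + 5716 = 78792, q_6 = 4*16623 + 5201 = 71693.
  i=7: a_7=2, p_7 = 2*78792 + 18269 = 175853, q_7 = 2*71693 + 16623 = 160009.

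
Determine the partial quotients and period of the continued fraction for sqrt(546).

[23; (2, 1, 2, 1, 2, 46)]

Write x_i = (sqrt(546) + m_i)/d_i with (m_0, d_0) = (0, 1). a_0 = floor(sqrt(546)) = 23, since 23^2 = 529 <= 546 < 576 = 24^2.
Iterate m_{i+1} = d_i*a_i - m_i, d_{i+1} = (546 - m_{i+1}^2)/d_i, a_{i+1} = floor((a_0 + m_{i+1})/d_{i+1}):
  m_1 = 1*23 - 0 = 23, d_1 = (546 - 23^2)/1 = 17/1 = 17, a_1 = floor((23 + 23)/17) = 2.
  m_2 = 17*2 - 23 = 11, d_2 = (546 - 11^2)/17 = 425/17 = 25, a_2 = floor((23 + 11)/25) = 1.
  m_3 = 25*1 - 11 = 14, d_3 = (546 - 14^2)/25 = 350/25 = 14, a_3 = floor((23 + 14)/14) = 2.
  m_4 = 14*2 - 14 = 14, d_4 = (546 - 14^2)/14 = 350/14 = 25, a_4 = floor((23 + 14)/25) = 1.
  m_5 = 25*1 - 14 = 11, d_5 = (546 - 11^2)/25 = 425/25 = 17, a_5 = floor((23 + 11)/17) = 2.
  m_6 = 17*2 - 11 = 23, d_6 = (546 - 23^2)/17 = 17/17 = 1, a_6 = floor((23 + 23)/1) = 46.
  m_7 = 1*46 - 23 = 23, d_7 = (546 - 23^2)/1 = 17/1 = 17: (m_7, d_7) = (m_1, d_1) = (23, 17), so from here the quotients repeat a_1, ..., a_6; the period length is 6.
Hence the expansion of sqrt(546) is a_0 = 23 followed by the repeating block 2, 1, 2, 1, 2, 46 (period 6).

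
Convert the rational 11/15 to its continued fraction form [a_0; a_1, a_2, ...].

[0; 1, 2, 1, 3]

Run the Euclidean algorithm on 11 and 15; the successive quotients are the partial quotients a_0, a_1, ... (each step inverts the fractional part left over by the previous one):
  11 = 0*15 + 11, so a_0 = 0.
  15 = 1*11 + 4, so a_1 = 1.
  11 = 2*4 + 3, so a_2 = 2.
  4 = 1*3 + 1, so a_3 = 1.
  3 = 3*1 + 0, so a_4 = 3.
The remainder reaches 0 after 5 divisions, so the expansion has 5 partial quotients, read off in order.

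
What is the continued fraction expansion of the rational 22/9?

Run the Euclidean algorithm on 22 and 9; the successive quotients are the partial quotients a_0, a_1, ... (each step inverts the fractional part left over by the previous one):
  22 = 2*9 + 4, so a_0 = 2.
  9 = 2*4 + 1, so a_1 = 2.
  4 = 4*1 + 0, so a_2 = 4.
The remainder reaches 0 after 3 divisions, so the expansion has 3 partial quotients, read off in order.

[2; 2, 4]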